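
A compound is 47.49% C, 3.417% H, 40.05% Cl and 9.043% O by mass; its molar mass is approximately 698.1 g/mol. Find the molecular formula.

Assume 100 g: 47.49 g C, 3.417 g H, 40.05 g Cl, 9.043 g O.
n(C) = 47.49/12.01 = 3.954, n(H) = 3.417/1.008 = 3.39, n(Cl) = 40.05/35.45 = 1.13, n(O) = 9.043/16.00 = 0.5652
Smallest is O at 0.5652 mol; normalising gives C 6.996, H 5.998, Cl 1.999, O 1.000
≈ 7:6:2:1 → C7H6Cl2O
Empirical-formula mass = 177.02 g/mol
n = 698.1 / 177.02 = 3.94 ≈ 4
Molecular formula = (C7H6Cl2O)×4 = C28H24Cl8O4

C28H24Cl8O4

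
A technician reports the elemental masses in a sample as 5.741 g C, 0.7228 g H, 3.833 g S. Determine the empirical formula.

Moles — C: 5.741 / 12.01 = 0.478 mol; H: 0.7228 / 1.008 = 0.7171 mol; S: 3.833 / 32.07 = 0.1195 mol
Ratios (÷ 0.1195): C 3.999, H 6.000, S 1.000
→ C4H6S

C4H6S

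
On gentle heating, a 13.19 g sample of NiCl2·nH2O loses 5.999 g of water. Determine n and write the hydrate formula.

Mass of anhydrous NiCl2 = 13.19 − 5.999 = 7.191 g
mol H2O = 5.999 / 18.02 = 0.3329
Molar mass of NiCl2 = 129.59 g/mol → mol NiCl2 = 7.191 / 129.59 = 0.05549
n = 0.3329 / 0.05549 = 6.00 ≈ 6 → NiCl2·6H2O

NiCl2·6H2O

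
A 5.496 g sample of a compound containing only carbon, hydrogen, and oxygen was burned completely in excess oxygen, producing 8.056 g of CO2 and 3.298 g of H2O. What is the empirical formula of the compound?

CH2O

mol C = 8.056 / 44.01 = 0.1830; mass C = 0.1830 × 12.01 = 2.198 g
mol H = 2 × (3.298 / 18.02) = 0.3660; mass H = 0.3660 × 1.008 = 0.3690 g
mass O = 5.496 − (2.567) = 2.929 g → mol O = 0.1830
Ratios (÷ 0.183): C 1.000, H 2.000, O 1.000
Ratio ≈ 1:2:1, so the empirical formula is CH2O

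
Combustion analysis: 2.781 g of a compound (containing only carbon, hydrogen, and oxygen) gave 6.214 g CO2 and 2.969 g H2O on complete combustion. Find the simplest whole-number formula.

C3H7O

mol C = 6.214 / 44.01 = 0.1412; mass C = 0.1412 × 12.01 = 1.696 g
mol H = 2 × (2.969 / 18.02) = 0.3295; mass H = 0.3295 × 1.008 = 0.3322 g
mass O = 2.781 − (2.028) = 0.7531 g → mol O = 0.04707
Ratios (÷ 0.04707): C 3.000, H 7.001, O 1.000
≈ 3:7:1 → C3H7O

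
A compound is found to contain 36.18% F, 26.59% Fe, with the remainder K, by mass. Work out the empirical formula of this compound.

F4FeK2

Assume 100 g: 36.18 g F, 26.59 g Fe, 37.23 g K.
n(F) = 36.18/19.00 = 1.904, n(Fe) = 26.59/55.85 = 0.4761, n(K) = 37.23/39.10 = 0.9522
Divide by the smallest (0.4761 mol Fe): F 4.000, Fe 1.000, K 2.000
Ratio ≈ 4:1:2, so the empirical formula is F4FeK2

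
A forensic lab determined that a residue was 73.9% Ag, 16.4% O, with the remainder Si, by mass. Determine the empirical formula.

Ag2O3Si

Assume 100 g: 73.9 g Ag, 16.4 g O, 9.7 g Si.
Ag: 73.9 g ÷ 107.87 g/mol = 0.6851 mol
O: 16.4 g ÷ 16.00 g/mol = 1.025 mol
Si: 9.7 g ÷ 28.09 g/mol = 0.3453 mol
Smallest is Si at 0.3453 mol; normalising gives Ag 1.984, O 2.968, Si 1.000
Ratio ≈ 2:3:1, so the empirical formula is Ag2O3Si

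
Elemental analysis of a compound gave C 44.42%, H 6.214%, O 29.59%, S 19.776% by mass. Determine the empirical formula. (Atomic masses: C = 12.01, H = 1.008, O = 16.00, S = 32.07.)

Assume 100 g: 44.42 g C, 6.214 g H, 29.59 g O, 19.776 g S.
n(C) = 44.42/12.01 = 3.699, n(H) = 6.214/1.008 = 6.165, n(O) = 29.59/16.00 = 1.849, n(S) = 19.776/32.07 = 0.6167
Ratios (÷ 0.6167): C 5.998, H 9.997, O 2.999, S 1.000
→ C6H10O3S

C6H10O3S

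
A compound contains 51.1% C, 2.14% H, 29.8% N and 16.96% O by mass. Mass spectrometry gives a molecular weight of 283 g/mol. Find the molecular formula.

C12H6N6O3

Assume 100 g: 51.1 g C, 2.14 g H, 29.8 g N, 16.96 g O.
C: 51.1 g ÷ 12.01 g/mol = 4.255 mol
H: 2.14 g ÷ 1.008 g/mol = 2.123 mol
N: 29.8 g ÷ 14.01 g/mol = 2.127 mol
O: 16.96 g ÷ 16.00 g/mol = 1.06 mol
Ratios (÷ 1.06): C 4.014, H 2.003, N 2.007, O 1.000
≈ 4:2:2:1 → C4H2N2O
Empirical-formula mass = 94.08 g/mol
n = 283 / 94.08 = 3.01 ≈ 3
Molecular formula = (C4H2N2O)×3 = C12H6N6O3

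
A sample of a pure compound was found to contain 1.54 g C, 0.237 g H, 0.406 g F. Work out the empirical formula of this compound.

Moles — C: 1.54 / 12.01 = 0.1282 mol; H: 0.237 / 1.008 = 0.2351 mol; F: 0.406 / 19.00 = 0.02137 mol
Smallest is F at 0.02137 mol; normalising gives C 6.001, H 11.003, F 1.000
≈ 6:11:1 → C6H11F

C6H11F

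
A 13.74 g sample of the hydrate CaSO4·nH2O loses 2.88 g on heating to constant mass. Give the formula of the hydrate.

Mass of anhydrous CaSO4 = 13.74 − 2.88 = 10.86 g
mol H2O = 2.88 / 18.02 = 0.1598
Molar mass of CaSO4 = 136.15 g/mol → mol CaSO4 = 10.86 / 136.15 = 0.07976
n = 0.1598 / 0.07976 = 2.00 ≈ 2 → CaSO4·2H2O

CaSO4·2H2O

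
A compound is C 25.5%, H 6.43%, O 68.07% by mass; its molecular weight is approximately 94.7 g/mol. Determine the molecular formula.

Assume 100 g: 25.5 g C, 6.43 g H, 68.07 g O.
n(C) = 25.5/12.01 = 2.123, n(H) = 6.43/1.008 = 6.379, n(O) = 68.07/16.00 = 4.254
Ratios (÷ 2.123): C 1.000, H 3.004, O 2.004
Ratio ≈ 1:3:2, so the empirical formula is CH3O2
Empirical-formula mass = 47.03 g/mol
n = 94.7 / 47.03 = 2.01 ≈ 2
Molecular formula = (CH3O2)×2 = C2H6O4

C2H6O4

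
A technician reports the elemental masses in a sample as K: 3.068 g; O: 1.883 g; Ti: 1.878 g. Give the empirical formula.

n(K) = 3.068/39.10 = 0.07847, n(O) = 1.883/16.00 = 0.1177, n(Ti) = 1.878/47.87 = 0.03923
Smallest is Ti at 0.03923 mol; normalising gives K 2.000, O 3.000, Ti 1.000
Ratio ≈ 2:3:1, so the empirical formula is K2O3Ti

K2O3Ti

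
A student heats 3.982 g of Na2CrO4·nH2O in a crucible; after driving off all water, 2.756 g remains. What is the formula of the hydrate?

Mass of water lost = 3.982 − 2.756 = 1.226 g → 1.226 / 18.02 = 0.06804 mol H2O
Molar mass of Na2CrO4 = 161.98 g/mol → mol Na2CrO4 = 2.756 / 161.98 = 0.01701
n = 0.06804 / 0.01701 = 4.00 ≈ 4 → Na2CrO4·4H2O

Na2CrO4·4H2O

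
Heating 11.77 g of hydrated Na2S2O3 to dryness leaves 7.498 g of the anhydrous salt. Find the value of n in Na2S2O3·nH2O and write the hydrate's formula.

Mass of water lost = 11.77 − 7.498 = 4.272 g → 4.272 / 18.02 = 0.2371 mol H2O
Molar mass of Na2S2O3 = 158.12 g/mol → mol Na2S2O3 = 7.498 / 158.12 = 0.04742
n = 0.2371 / 0.04742 = 5.00 ≈ 5 → Na2S2O3·5H2O

Na2S2O3·5H2O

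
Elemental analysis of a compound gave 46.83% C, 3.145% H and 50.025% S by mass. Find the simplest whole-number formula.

Assume 100 g: 46.83 g C, 3.145 g H, 50.025 g S.
n(C) = 46.83/12.01 = 3.899, n(H) = 3.145/1.008 = 3.12, n(S) = 50.025/32.07 = 1.56
Smallest is S at 1.56 mol; normalising gives C 2.500, H 2.000, S 1.000
Multiply by 2: C 5.00, H 4.00, S 2.00 → C5H4S2

C5H4S2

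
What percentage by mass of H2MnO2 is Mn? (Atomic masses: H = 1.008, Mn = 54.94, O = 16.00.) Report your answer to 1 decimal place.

Molar mass = 2(1.008) + 1(54.94) + 2(16.00) = 88.956 g/mol
Mass of Mn per mole = 1 × 54.94 = 54.940 g
% Mn = 54.940 / 88.956 × 100 = 61.8%

61.8%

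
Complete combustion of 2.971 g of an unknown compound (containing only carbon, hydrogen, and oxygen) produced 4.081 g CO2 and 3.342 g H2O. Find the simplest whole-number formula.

CH4O

mol C = 4.081 / 44.01 = 0.09273; mass C = 0.09273 × 12.01 = 1.114 g
mol H = 2 × (3.342 / 18.02) = 0.3709; mass H = 0.3709 × 1.008 = 0.3739 g
mass O = 2.971 − (1.488) = 1.483 g → mol O = 0.09271
Divide by the smallest (0.09271 mol O): C 1.000, H 4.001, O 1.000
≈ 1:4:1 → CH4O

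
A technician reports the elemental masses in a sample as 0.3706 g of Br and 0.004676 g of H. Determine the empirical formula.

Br: 0.3706 g ÷ 79.90 g/mol = 0.004638 mol
H: 0.004676 g ÷ 1.008 g/mol = 0.004639 mol
Divide by the smallest (0.004638 mol Br): Br 1.000, H 1.000
Ratio ≈ 1:1, so the empirical formula is BrH

BrH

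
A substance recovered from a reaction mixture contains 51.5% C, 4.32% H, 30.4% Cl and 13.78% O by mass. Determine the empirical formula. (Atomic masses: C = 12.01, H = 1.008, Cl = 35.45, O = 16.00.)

C5H5ClO

Assume 100 g: 51.5 g C, 4.32 g H, 30.4 g Cl, 13.78 g O.
C: 51.5 g ÷ 12.01 g/mol = 4.288 mol
H: 4.32 g ÷ 1.008 g/mol = 4.286 mol
Cl: 30.4 g ÷ 35.45 g/mol = 0.8575 mol
O: 13.78 g ÷ 16.00 g/mol = 0.8612 mol
Divide by the smallest (0.8575 mol Cl): C 5.000, H 4.998, Cl 1.000, O 1.004
→ C5H5ClO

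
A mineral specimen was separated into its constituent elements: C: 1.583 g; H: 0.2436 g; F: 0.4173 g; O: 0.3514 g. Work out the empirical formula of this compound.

C6H11FO

Moles — C: 1.583 / 12.01 = 0.1318 mol; H: 0.2436 / 1.008 = 0.2417 mol; F: 0.4173 / 19.00 = 0.02196 mol; O: 0.3514 / 16.00 = 0.02196 mol
Ratios (÷ 0.02196): C 6.001, H 11.004, F 1.000, O 1.000
Ratio ≈ 6:11:1:1, so the empirical formula is C6H11FO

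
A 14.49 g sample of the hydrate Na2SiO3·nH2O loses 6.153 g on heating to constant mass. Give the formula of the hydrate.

Na2SiO3·5H2O

Mass of anhydrous Na2SiO3 = 14.49 − 6.153 = 8.337 g
mol H2O = 6.153 / 18.02 = 0.3415
Molar mass of Na2SiO3 = 122.07 g/mol → mol Na2SiO3 = 8.337 / 122.07 = 0.0683
n = 0.3415 / 0.0683 = 5.00 ≈ 5 → Na2SiO3·5H2O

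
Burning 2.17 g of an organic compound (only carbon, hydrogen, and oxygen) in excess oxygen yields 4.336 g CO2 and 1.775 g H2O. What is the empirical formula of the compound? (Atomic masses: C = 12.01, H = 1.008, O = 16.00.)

C2H4O

mol C = 4.336 / 44.01 = 0.09852; mass C = 0.09852 × 12.01 = 1.183 g
mol H = 2 × (1.775 / 18.02) = 0.1970; mass H = 0.1970 × 1.008 = 0.1986 g
mass O = 2.17 − (1.382) = 0.7882 g → mol O = 0.04926
Smallest is O at 0.04926 mol; normalising gives C 2.000, H 3.999, O 1.000
Ratio ≈ 2:4:1, so the empirical formula is C2H4O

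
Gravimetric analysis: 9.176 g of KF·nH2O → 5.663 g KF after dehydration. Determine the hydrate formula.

KF·2H2O

Mass of water lost = 9.176 − 5.663 = 3.513 g → 3.513 / 18.02 = 0.195 mol H2O
Molar mass of KF = 58.10 g/mol → mol KF = 5.663 / 58.10 = 0.09747
n = 0.195 / 0.09747 = 2.00 ≈ 2 → KF·2H2O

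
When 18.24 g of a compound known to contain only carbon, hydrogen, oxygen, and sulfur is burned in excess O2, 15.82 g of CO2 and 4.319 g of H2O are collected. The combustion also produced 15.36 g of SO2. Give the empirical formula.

C3H4O3S2

mol C = 15.82 / 44.01 = 0.3595; mass C = 0.3595 × 12.01 = 4.317 g
mol H = 2 × (4.319 / 18.02) = 0.4794; mass H = 0.4794 × 1.008 = 0.4832 g
mol S = 15.36 / 64.07 = 0.2397; mass S = 7.688 g
mass O = 18.24 − (12.49) = 5.751 g → mol O = 0.3595
Divide by the smallest (0.2397 mol S): C 1.499, H 2.000, O 1.499, S 1.000
×2: C 3.00, H 4.00, O 3.00, S 2.00 → C3H4O3S2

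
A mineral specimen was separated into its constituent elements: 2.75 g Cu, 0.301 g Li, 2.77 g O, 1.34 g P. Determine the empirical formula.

CuLiO4P

n(Cu) = 2.75/63.55 = 0.04327, n(Li) = 0.301/6.94 = 0.04337, n(O) = 2.77/16.00 = 0.1731, n(P) = 1.34/30.97 = 0.04327
Divide by the smallest (0.04327 mol P): Cu 1.000, Li 1.002, O 4.001, P 1.000
≈ 1:1:4:1 → CuLiO4P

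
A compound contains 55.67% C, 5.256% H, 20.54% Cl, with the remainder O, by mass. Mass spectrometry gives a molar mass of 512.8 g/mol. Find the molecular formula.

Assume 100 g: 55.67 g C, 5.256 g H, 20.54 g Cl, 18.534 g O.
C: 55.67 g ÷ 12.01 g/mol = 4.635 mol
H: 5.256 g ÷ 1.008 g/mol = 5.214 mol
Cl: 20.54 g ÷ 35.45 g/mol = 0.5794 mol
O: 18.534 g ÷ 16.00 g/mol = 1.158 mol
Ratios (÷ 0.5794): C 8.000, H 8.999, Cl 1.000, O 1.999
≈ 8:9:1:2 → C8H9ClO2
Empirical-formula mass = 172.60 g/mol
n = 512.8 / 172.60 = 2.97 ≈ 3
Molecular formula = (C8H9ClO2)×3 = C24H27Cl3O6

C24H27Cl3O6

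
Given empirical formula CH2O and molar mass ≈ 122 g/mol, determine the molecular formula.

C4H8O4

Empirical-formula mass = 30.03 g/mol
n = 122 / 30.03 = 4.06 ≈ 4
Molecular formula = (CH2O)4 = C4H8O4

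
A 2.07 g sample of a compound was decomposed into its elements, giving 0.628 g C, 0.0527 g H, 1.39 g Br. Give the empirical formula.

C3H3Br

n(C) = 0.628/12.01 = 0.05229, n(H) = 0.0527/1.008 = 0.05228, n(Br) = 1.39/79.90 = 0.0174
Divide by the smallest (0.0174 mol Br): C 3.006, H 3.005, Br 1.000
Ratio ≈ 3:3:1, so the empirical formula is C3H3Br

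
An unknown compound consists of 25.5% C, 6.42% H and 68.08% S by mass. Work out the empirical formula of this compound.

Assume 100 g: 25.5 g C, 6.42 g H, 68.08 g S.
Moles — C: 25.5 / 12.01 = 2.123 mol; H: 6.42 / 1.008 = 6.369 mol; S: 68.08 / 32.07 = 2.123 mol
Smallest is S at 2.123 mol; normalising gives C 1.000, H 3.000, S 1.000
≈ 1:3:1 → CH3S

CH3S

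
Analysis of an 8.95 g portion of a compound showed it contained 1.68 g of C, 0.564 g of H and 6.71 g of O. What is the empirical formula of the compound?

CH4O3

C: 1.68 g ÷ 12.01 g/mol = 0.1399 mol
H: 0.564 g ÷ 1.008 g/mol = 0.5595 mol
O: 6.71 g ÷ 16.00 g/mol = 0.4194 mol
Divide by the smallest (0.1399 mol C): C 1.000, H 4.000, O 2.998
≈ 1:4:3 → CH4O3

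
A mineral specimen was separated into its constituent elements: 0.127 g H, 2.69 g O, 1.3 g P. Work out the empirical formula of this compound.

H3O4P

H: 0.127 g ÷ 1.008 g/mol = 0.126 mol
O: 2.69 g ÷ 16.00 g/mol = 0.1681 mol
P: 1.3 g ÷ 30.97 g/mol = 0.04198 mol
Ratios (÷ 0.04198): H 3.002, O 4.005, P 1.000
→ H3O4P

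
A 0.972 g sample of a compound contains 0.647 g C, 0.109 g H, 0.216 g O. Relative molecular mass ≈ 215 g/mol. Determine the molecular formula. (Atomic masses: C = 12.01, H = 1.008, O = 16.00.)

C12H24O3

Moles — C: 0.647 / 12.01 = 0.05387 mol; H: 0.109 / 1.008 = 0.1081 mol; O: 0.216 / 16.00 = 0.0135 mol
Ratios (÷ 0.0135): C 3.991, H 8.010, O 1.000
→ C4H8O
Empirical-formula mass = 72.10 g/mol
n = 215 / 72.10 = 2.98 ≈ 3
Molecular formula = (C4H8O)×3 = C12H24O3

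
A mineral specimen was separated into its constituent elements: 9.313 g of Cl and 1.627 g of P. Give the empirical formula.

Cl5P

n(Cl) = 9.313/35.45 = 0.2627, n(P) = 1.627/30.97 = 0.05253
Smallest is P at 0.05253 mol; normalising gives Cl 5.001, P 1.000
→ Cl5P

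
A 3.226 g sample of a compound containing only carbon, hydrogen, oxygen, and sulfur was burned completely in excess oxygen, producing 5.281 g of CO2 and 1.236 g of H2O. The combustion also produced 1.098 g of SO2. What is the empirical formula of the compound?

C7H8O4S

mol C = 5.281 / 44.01 = 0.1200; mass C = 0.1200 × 12.01 = 1.441 g
mol H = 2 × (1.236 / 18.02) = 0.1372; mass H = 0.1372 × 1.008 = 0.1383 g
mol S = 1.098 / 64.07 = 0.01714; mass S = 0.5496 g
mass O = 3.226 − (2.129) = 1.097 g → mol O = 0.06856
Ratios (÷ 0.01714): C 7.002, H 8.005, O 4.001, S 1.000
→ C7H8O4S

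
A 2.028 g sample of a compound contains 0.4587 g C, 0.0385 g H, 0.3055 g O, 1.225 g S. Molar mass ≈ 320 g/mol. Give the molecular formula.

C6H6O3S6

Moles — C: 0.4587 / 12.01 = 0.03819 mol; H: 0.0385 / 1.008 = 0.03819 mol; O: 0.3055 / 16.00 = 0.01909 mol; S: 1.225 / 32.07 = 0.0382 mol
Smallest is O at 0.01909 mol; normalising gives C 2.000, H 2.000, O 1.000, S 2.001
→ C2H2OS2
Empirical-formula mass = 106.18 g/mol
n = 320 / 106.18 = 3.01 ≈ 3
Molecular formula = (C2H2OS2)×3 = C6H6O3S6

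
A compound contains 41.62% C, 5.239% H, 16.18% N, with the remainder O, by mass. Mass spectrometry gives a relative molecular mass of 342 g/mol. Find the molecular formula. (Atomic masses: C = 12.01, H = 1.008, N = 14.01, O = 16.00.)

Assume 100 g: 41.62 g C, 5.239 g H, 16.18 g N, 36.961 g O.
n(C) = 41.62/12.01 = 3.465, n(H) = 5.239/1.008 = 5.197, n(N) = 16.18/14.01 = 1.155, n(O) = 36.961/16.00 = 2.31
Divide by the smallest (1.155 mol N): C 3.001, H 4.500, N 1.000, O 2.000
Multiply by 2: C 6.00, H 9.00, N 2.00, O 4.00 → C6H9N2O4
Empirical-formula mass = 173.15 g/mol
n = 342 / 173.15 = 1.98 ≈ 2
Molecular formula = (C6H9N2O4)×2 = C12H18N4O8

C12H18N4O8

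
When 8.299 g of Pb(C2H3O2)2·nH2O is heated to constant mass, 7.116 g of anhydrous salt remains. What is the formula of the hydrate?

Mass of water lost = 8.299 − 7.116 = 1.183 g → 1.183 / 18.02 = 0.06565 mol H2O
Molar mass of Pb(C2H3O2)2 = 325.29 g/mol → mol Pb(C2H3O2)2 = 7.116 / 325.29 = 0.02188
n = 0.06565 / 0.02188 = 3.00 ≈ 3 → Pb(C2H3O2)2·3H2O

Pb(C2H3O2)2·3H2O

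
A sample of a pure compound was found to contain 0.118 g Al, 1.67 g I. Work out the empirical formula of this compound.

AlI3

n(Al) = 0.118/26.98 = 0.004374, n(I) = 1.67/126.90 = 0.01316
Divide by the smallest (0.004374 mol Al): Al 1.000, I 3.009
Ratio ≈ 1:3, so the empirical formula is AlI3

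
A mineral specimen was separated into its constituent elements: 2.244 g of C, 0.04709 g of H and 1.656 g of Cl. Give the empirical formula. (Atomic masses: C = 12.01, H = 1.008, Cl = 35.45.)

C4HCl

Moles — C: 2.244 / 12.01 = 0.1868 mol; H: 0.04709 / 1.008 = 0.04672 mol; Cl: 1.656 / 35.45 = 0.04671 mol
Divide by the smallest (0.04671 mol Cl): C 4.000, H 1.000, Cl 1.000
≈ 4:1:1 → C4HCl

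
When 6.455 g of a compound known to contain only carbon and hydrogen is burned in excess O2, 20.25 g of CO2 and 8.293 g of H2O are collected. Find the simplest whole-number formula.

CH2

mol C = 20.25 / 44.01 = 0.4601; mass C = 0.4601 × 12.01 = 5.526 g
mol H = 2 × (8.293 / 18.02) = 0.9204; mass H = 0.9204 × 1.008 = 0.9278 g
Smallest is C at 0.4601 mol; normalising gives C 1.000, H 2.000
≈ 1:2 → CH2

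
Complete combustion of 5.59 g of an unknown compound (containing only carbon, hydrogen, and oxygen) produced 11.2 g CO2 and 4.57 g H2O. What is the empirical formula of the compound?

mol C = 11.2 / 44.01 = 0.2545; mass C = 0.2545 × 12.01 = 3.056 g
mol H = 2 × (4.57 / 18.02) = 0.5072; mass H = 0.5072 × 1.008 = 0.5113 g
mass O = 5.59 − (3.568) = 2.022 g → mol O = 0.1264
Divide by the smallest (0.1264 mol O): C 2.013, H 4.013, O 1.000
≈ 2:4:1 → C2H4O

C2H4O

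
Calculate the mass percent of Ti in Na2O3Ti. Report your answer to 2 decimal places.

33.75%

Molar mass = 2(22.99) + 3(16.00) + 1(47.87) = 141.850 g/mol
Mass of Ti per mole = 1 × 47.87 = 47.870 g
% Ti = 47.870 / 141.850 × 100 = 33.75%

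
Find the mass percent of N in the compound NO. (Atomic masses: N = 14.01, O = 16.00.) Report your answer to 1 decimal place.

Molar mass = 1(14.01) + 1(16.00) = 30.010 g/mol
Mass of N per mole = 1 × 14.01 = 14.010 g
% N = 14.010 / 30.010 × 100 = 46.7%

46.7%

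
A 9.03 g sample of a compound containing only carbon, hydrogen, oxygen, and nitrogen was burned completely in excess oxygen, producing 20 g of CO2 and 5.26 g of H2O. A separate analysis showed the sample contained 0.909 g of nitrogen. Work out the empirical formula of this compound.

C7H9NO2

mol C = 20 / 44.01 = 0.4544; mass C = 0.4544 × 12.01 = 5.458 g
mol H = 2 × (5.26 / 18.02) = 0.5838; mass H = 0.5838 × 1.008 = 0.5885 g
mol N = 0.909 / 14.01 = 0.06488
mass O = 9.03 − (6.955) = 2.075 g → mol O = 0.1297
Ratios (÷ 0.06488): C 7.004, H 8.998, N 1.000, O 1.999
≈ 7:9:1:2 → C7H9NO2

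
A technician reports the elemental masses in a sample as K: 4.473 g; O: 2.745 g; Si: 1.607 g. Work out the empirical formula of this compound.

Moles — K: 4.473 / 39.10 = 0.1144 mol; O: 2.745 / 16.00 = 0.1716 mol; Si: 1.607 / 28.09 = 0.05721 mol
Ratios (÷ 0.05721): K 2.000, O 2.999, Si 1.000
→ K2O3Si

K2O3Si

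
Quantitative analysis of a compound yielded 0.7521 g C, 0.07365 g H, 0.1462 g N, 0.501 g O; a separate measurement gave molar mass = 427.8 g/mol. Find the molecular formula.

n(C) = 0.7521/12.01 = 0.06262, n(H) = 0.07365/1.008 = 0.07307, n(N) = 0.1462/14.01 = 0.01044, n(O) = 0.501/16.00 = 0.03131
Smallest is N at 0.01044 mol; normalising gives C 6.001, H 7.002, N 1.000, O 3.001
Ratio ≈ 6:7:1:3, so the empirical formula is C6H7NO3
Empirical-formula mass = 141.13 g/mol
n = 427.8 / 141.13 = 3.03 ≈ 3
Molecular formula = (C6H7NO3)×3 = C18H21N3O9

C18H21N3O9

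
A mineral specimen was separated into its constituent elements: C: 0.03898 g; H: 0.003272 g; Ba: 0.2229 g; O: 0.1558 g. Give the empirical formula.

C2H2BaO6

Moles — C: 0.03898 / 12.01 = 0.003246 mol; H: 0.003272 / 1.008 = 0.003246 mol; Ba: 0.2229 / 137.33 = 0.001623 mol; O: 0.1558 / 16.00 = 0.009737 mol
Smallest is Ba at 0.001623 mol; normalising gives C 2.000, H 2.000, Ba 1.000, O 5.999
Ratio ≈ 2:2:1:6, so the empirical formula is C2H2BaO6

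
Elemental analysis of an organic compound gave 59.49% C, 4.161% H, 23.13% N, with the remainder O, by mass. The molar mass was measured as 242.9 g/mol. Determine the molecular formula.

C12H10N4O2

Assume 100 g: 59.49 g C, 4.161 g H, 23.13 g N, 13.219 g O.
C: 59.49 g ÷ 12.01 g/mol = 4.953 mol
H: 4.161 g ÷ 1.008 g/mol = 4.128 mol
N: 23.13 g ÷ 14.01 g/mol = 1.651 mol
O: 13.219 g ÷ 16.00 g/mol = 0.8262 mol
Divide by the smallest (0.8262 mol O): C 5.995, H 4.996, N 1.998, O 1.000
→ C6H5N2O
Empirical-formula mass = 121.12 g/mol
n = 242.9 / 121.12 = 2.01 ≈ 2
Molecular formula = (C6H5N2O)×2 = C12H10N4O2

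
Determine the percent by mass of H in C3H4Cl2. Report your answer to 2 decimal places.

Molar mass = 3(12.01) + 4(1.008) + 2(35.45) = 110.962 g/mol
Mass of H per mole = 4 × 1.008 = 4.032 g
% H = 4.032 / 110.962 × 100 = 3.63%

3.63%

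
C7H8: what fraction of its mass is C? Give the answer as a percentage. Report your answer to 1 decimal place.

Molar mass = 7(12.01) + 8(1.008) = 92.134 g/mol
Mass of C per mole = 7 × 12.01 = 84.070 g
% C = 84.070 / 92.134 × 100 = 91.2%

91.2%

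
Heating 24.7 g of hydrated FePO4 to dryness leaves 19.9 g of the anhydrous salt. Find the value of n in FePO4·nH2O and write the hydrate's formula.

Mass of water lost = 24.7 − 19.9 = 4.8 g → 4.8 / 18.02 = 0.2664 mol H2O
Molar mass of FePO4 = 150.82 g/mol → mol FePO4 = 19.9 / 150.82 = 0.1319
n = 0.2664 / 0.1319 = 2.02 ≈ 2 → FePO4·2H2O

FePO4·2H2O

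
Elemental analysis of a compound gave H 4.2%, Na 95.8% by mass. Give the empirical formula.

Assume 100 g: 4.2 g H, 95.8 g Na.
Moles — H: 4.2 / 1.008 = 4.167 mol; Na: 95.8 / 22.99 = 4.167 mol
Divide by the smallest (4.167 mol H): H 1.000, Na 1.000
≈ 1:1 → HNa

HNa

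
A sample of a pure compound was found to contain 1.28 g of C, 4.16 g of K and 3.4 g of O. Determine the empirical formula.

CKO2

C: 1.28 g ÷ 12.01 g/mol = 0.1066 mol
K: 4.16 g ÷ 39.10 g/mol = 0.1064 mol
O: 3.4 g ÷ 16.00 g/mol = 0.2125 mol
Smallest is K at 0.1064 mol; normalising gives C 1.002, K 1.000, O 1.997
→ CKO2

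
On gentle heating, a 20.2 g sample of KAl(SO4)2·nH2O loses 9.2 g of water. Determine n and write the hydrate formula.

Mass of anhydrous KAl(SO4)2 = 20.2 − 9.2 = 11 g
mol H2O = 9.2 / 18.02 = 0.5105
Molar mass of KAl(SO4)2 = 258.22 g/mol → mol KAl(SO4)2 = 11 / 258.22 = 0.0426
n = 0.5105 / 0.0426 = 11.98 ≈ 12 → KAl(SO4)2·12H2O

KAl(SO4)2·12H2O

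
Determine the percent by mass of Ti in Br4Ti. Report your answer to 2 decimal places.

13.03%

Molar mass = 4(79.90) + 1(47.87) = 367.470 g/mol
Mass of Ti per mole = 1 × 47.87 = 47.870 g
% Ti = 47.870 / 367.470 × 100 = 13.03%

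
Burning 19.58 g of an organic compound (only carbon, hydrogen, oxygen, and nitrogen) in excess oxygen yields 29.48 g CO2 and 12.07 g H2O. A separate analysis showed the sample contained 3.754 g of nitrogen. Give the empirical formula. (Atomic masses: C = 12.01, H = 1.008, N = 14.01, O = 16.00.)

C5H10N2O3

mol C = 29.48 / 44.01 = 0.6698; mass C = 0.6698 × 12.01 = 8.045 g
mol H = 2 × (12.07 / 18.02) = 1.340; mass H = 1.340 × 1.008 = 1.350 g
mol N = 3.754 / 14.01 = 0.2680
mass O = 19.58 − (13.15) = 6.431 g → mol O = 0.4019
Ratios (÷ 0.268): C 2.500, H 4.999, N 1.000, O 1.500
Multiply by 2: C 5.00, H 10.00, N 2.00, O 3.00 → C5H10N2O3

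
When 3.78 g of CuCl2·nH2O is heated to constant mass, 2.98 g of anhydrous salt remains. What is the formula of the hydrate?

Mass of water lost = 3.78 − 2.98 = 0.8 g → 0.8 / 18.02 = 0.0444 mol H2O
Molar mass of CuCl2 = 134.45 g/mol → mol CuCl2 = 2.98 / 134.45 = 0.02216
n = 0.0444 / 0.02216 = 2.00 ≈ 2 → CuCl2·2H2O

CuCl2·2H2O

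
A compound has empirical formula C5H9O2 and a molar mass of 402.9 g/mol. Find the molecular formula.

C20H36O8

Empirical-formula mass = 101.12 g/mol
n = 402.9 / 101.12 = 3.98 ≈ 4
Molecular formula = (C5H9O2)4 = C20H36O8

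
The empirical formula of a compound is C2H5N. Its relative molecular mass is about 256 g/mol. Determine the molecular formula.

Empirical-formula mass = 43.07 g/mol
n = 256 / 43.07 = 5.94 ≈ 6
Molecular formula = (C2H5N)6 = C12H30N6

C12H30N6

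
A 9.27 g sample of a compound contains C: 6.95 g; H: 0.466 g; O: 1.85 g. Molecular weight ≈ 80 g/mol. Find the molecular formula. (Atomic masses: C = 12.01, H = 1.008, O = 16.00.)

C5H4O

n(C) = 6.95/12.01 = 0.5787, n(H) = 0.466/1.008 = 0.4623, n(O) = 1.85/16.00 = 0.1156
Divide by the smallest (0.1156 mol O): C 5.005, H 3.998, O 1.000
≈ 5:4:1 → C5H4O
Empirical-formula mass = 80.08 g/mol
n = 80 / 80.08 = 1.00 ≈ 1
Molecular formula = empirical formula = C5H4O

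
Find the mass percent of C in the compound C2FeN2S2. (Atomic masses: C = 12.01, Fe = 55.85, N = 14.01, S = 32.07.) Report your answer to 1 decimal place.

Molar mass = 2(12.01) + 1(55.85) + 2(14.01) + 2(32.07) = 172.030 g/mol
Mass of C per mole = 2 × 12.01 = 24.020 g
% C = 24.020 / 172.030 × 100 = 14.0%

14.0%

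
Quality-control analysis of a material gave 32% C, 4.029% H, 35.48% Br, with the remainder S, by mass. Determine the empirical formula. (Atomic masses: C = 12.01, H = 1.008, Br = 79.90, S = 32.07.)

C6H9BrS2

Assume 100 g: 32 g C, 4.029 g H, 35.48 g Br, 28.491 g S.
Moles — C: 32 / 12.01 = 2.664 mol; H: 4.029 / 1.008 = 3.997 mol; Br: 35.48 / 79.90 = 0.4441 mol; S: 28.491 / 32.07 = 0.8884 mol
Divide by the smallest (0.4441 mol Br): C 6.000, H 9.001, Br 1.000, S 2.001
Ratio ≈ 6:9:1:2, so the empirical formula is C6H9BrS2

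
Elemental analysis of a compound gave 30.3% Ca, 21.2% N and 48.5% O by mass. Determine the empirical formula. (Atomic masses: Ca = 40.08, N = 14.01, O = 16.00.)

CaN2O4

Assume 100 g: 30.3 g Ca, 21.2 g N, 48.5 g O.
Ca: 30.3 g ÷ 40.08 g/mol = 0.756 mol
N: 21.2 g ÷ 14.01 g/mol = 1.513 mol
O: 48.5 g ÷ 16.00 g/mol = 3.031 mol
Smallest is Ca at 0.756 mol; normalising gives Ca 1.000, N 2.002, O 4.010
→ CaN2O4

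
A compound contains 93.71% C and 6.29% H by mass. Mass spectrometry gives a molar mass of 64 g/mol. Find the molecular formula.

C5H4

Assume 100 g: 93.71 g C, 6.29 g H.
Moles — C: 93.71 / 12.01 = 7.803 mol; H: 6.29 / 1.008 = 6.24 mol
Divide by the smallest (6.24 mol H): C 1.250, H 1.000
Scaling by 4: C 5.00, H 4.00 → C5H4
Empirical-formula mass = 64.08 g/mol
n = 64 / 64.08 = 1.00 ≈ 1
Molecular formula = empirical formula = C5H4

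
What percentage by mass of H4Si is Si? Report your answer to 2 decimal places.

Molar mass = 4(1.008) + 1(28.09) = 32.122 g/mol
Mass of Si per mole = 1 × 28.09 = 28.090 g
% Si = 28.090 / 32.122 × 100 = 87.45%

87.45%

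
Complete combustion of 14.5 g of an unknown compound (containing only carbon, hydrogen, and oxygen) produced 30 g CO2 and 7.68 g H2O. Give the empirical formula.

mol C = 30 / 44.01 = 0.6817; mass C = 0.6817 × 12.01 = 8.187 g
mol H = 2 × (7.68 / 18.02) = 0.8524; mass H = 0.8524 × 1.008 = 0.8592 g
mass O = 14.5 − (9.046) = 5.454 g → mol O = 0.3409
Ratios (÷ 0.3409): C 2.000, H 2.501, O 1.000
Multiply by 2: C 4.00, H 5.00, O 2.00 → C4H5O2

C4H5O2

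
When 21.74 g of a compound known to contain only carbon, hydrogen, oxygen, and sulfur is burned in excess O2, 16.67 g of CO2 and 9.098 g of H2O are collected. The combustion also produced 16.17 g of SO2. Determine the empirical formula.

mol C = 16.67 / 44.01 = 0.3788; mass C = 0.3788 × 12.01 = 4.549 g
mol H = 2 × (9.098 / 18.02) = 1.010; mass H = 1.010 × 1.008 = 1.018 g
mol S = 16.17 / 64.07 = 0.2524; mass S = 8.094 g
mass O = 21.74 − (13.66) = 8.079 g → mol O = 0.5050
Divide by the smallest (0.2524 mol S): C 1.501, H 4.001, O 2.001, S 1.000
×2: C 3.00, H 8.00, O 4.00, S 2.00 → C3H8O4S2

C3H8O4S2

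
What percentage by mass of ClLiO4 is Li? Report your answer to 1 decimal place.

Molar mass = 1(35.45) + 1(6.94) + 4(16.00) = 106.390 g/mol
Mass of Li per mole = 1 × 6.94 = 6.940 g
% Li = 6.940 / 106.390 × 100 = 6.5%

6.5%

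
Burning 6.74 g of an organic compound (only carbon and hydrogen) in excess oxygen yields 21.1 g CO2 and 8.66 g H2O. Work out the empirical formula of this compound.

mol C = 21.1 / 44.01 = 0.4794; mass C = 0.4794 × 12.01 = 5.758 g
mol H = 2 × (8.66 / 18.02) = 0.9612; mass H = 0.9612 × 1.008 = 0.9688 g
Smallest is C at 0.4794 mol; normalising gives C 1.000, H 2.005
≈ 1:2 → CH2

CH2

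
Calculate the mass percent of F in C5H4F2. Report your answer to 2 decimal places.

Molar mass = 5(12.01) + 4(1.008) + 2(19.00) = 102.082 g/mol
Mass of F per mole = 2 × 19.00 = 38.000 g
% F = 38.000 / 102.082 × 100 = 37.22%

37.22%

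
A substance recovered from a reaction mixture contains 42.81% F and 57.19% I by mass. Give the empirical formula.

F5I

Assume 100 g: 42.81 g F, 57.19 g I.
Moles — F: 42.81 / 19.00 = 2.253 mol; I: 57.19 / 126.90 = 0.4507 mol
Smallest is I at 0.4507 mol; normalising gives F 5.000, I 1.000
≈ 5:1 → F5I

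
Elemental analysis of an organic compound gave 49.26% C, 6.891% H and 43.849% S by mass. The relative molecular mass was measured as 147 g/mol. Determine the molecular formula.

Assume 100 g: 49.26 g C, 6.891 g H, 43.849 g S.
C: 49.26 g ÷ 12.01 g/mol = 4.102 mol
H: 6.891 g ÷ 1.008 g/mol = 6.836 mol
S: 43.849 g ÷ 32.07 g/mol = 1.367 mol
Ratios (÷ 1.367): C 3.000, H 5.000, S 1.000
≈ 3:5:1 → C3H5S
Empirical-formula mass = 73.14 g/mol
n = 147 / 73.14 = 2.01 ≈ 2
Molecular formula = (C3H5S)×2 = C6H10S2

C6H10S2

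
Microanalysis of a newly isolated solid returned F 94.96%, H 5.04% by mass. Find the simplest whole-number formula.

Assume 100 g: 94.96 g F, 5.04 g H.
n(F) = 94.96/19.00 = 4.998, n(H) = 5.04/1.008 = 5
Divide by the smallest (4.998 mol F): F 1.000, H 1.000
Ratio ≈ 1:1, so the empirical formula is FH

FH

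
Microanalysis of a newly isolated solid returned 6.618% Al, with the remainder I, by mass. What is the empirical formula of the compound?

AlI3

Assume 100 g: 6.618 g Al, 93.382 g I.
Al: 6.618 g ÷ 26.98 g/mol = 0.2453 mol
I: 93.382 g ÷ 126.90 g/mol = 0.7359 mol
Ratios (÷ 0.2453): Al 1.000, I 3.000
Ratio ≈ 1:3, so the empirical formula is AlI3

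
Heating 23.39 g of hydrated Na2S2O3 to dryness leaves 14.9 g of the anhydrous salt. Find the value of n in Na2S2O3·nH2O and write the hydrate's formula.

Na2S2O3·5H2O

Mass of water lost = 23.39 − 14.9 = 8.49 g → 8.49 / 18.02 = 0.4711 mol H2O
Molar mass of Na2S2O3 = 158.12 g/mol → mol Na2S2O3 = 14.9 / 158.12 = 0.09423
n = 0.4711 / 0.09423 = 5.00 ≈ 5 → Na2S2O3·5H2O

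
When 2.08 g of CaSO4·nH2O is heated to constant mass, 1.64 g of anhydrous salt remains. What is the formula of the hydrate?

CaSO4·2H2O

Mass of water lost = 2.08 − 1.64 = 0.44 g → 0.44 / 18.02 = 0.02442 mol H2O
Molar mass of CaSO4 = 136.15 g/mol → mol CaSO4 = 1.64 / 136.15 = 0.01205
n = 0.02442 / 0.01205 = 2.03 ≈ 2 → CaSO4·2H2O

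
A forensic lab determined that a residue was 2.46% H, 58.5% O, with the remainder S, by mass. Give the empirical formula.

H2O3S

Assume 100 g: 2.46 g H, 58.5 g O, 39.04 g S.
n(H) = 2.46/1.008 = 2.44, n(O) = 58.5/16.00 = 3.656, n(S) = 39.04/32.07 = 1.217
Smallest is S at 1.217 mol; normalising gives H 2.005, O 3.003, S 1.000
≈ 2:3:1 → H2O3S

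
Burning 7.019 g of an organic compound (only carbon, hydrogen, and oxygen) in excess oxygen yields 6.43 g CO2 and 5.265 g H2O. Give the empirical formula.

CH4O2

mol C = 6.43 / 44.01 = 0.1461; mass C = 0.1461 × 12.01 = 1.755 g
mol H = 2 × (5.265 / 18.02) = 0.5844; mass H = 0.5844 × 1.008 = 0.5890 g
mass O = 7.019 − (2.344) = 4.675 g → mol O = 0.2922
Smallest is C at 0.1461 mol; normalising gives C 1.000, H 4.000, O 2.000
Ratio ≈ 1:4:2, so the empirical formula is CH4O2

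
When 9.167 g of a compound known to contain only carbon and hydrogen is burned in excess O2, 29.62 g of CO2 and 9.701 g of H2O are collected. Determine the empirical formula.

mol C = 29.62 / 44.01 = 0.6730; mass C = 0.6730 × 12.01 = 8.083 g
mol H = 2 × (9.701 / 18.02) = 1.077; mass H = 1.077 × 1.008 = 1.085 g
Smallest is C at 0.673 mol; normalising gives C 1.000, H 1.600
×5: C 5.00, H 8.00 → C5H8

C5H8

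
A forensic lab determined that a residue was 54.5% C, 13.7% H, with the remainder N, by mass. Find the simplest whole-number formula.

C2H6N

Assume 100 g: 54.5 g C, 13.7 g H, 31.8 g N.
C: 54.5 g ÷ 12.01 g/mol = 4.538 mol
H: 13.7 g ÷ 1.008 g/mol = 13.59 mol
N: 31.8 g ÷ 14.01 g/mol = 2.27 mol
Ratios (÷ 2.27): C 1.999, H 5.988, N 1.000
Ratio ≈ 2:6:1, so the empirical formula is C2H6N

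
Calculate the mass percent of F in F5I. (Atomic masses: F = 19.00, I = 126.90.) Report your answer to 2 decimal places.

Molar mass = 5(19.00) + 1(126.90) = 221.900 g/mol
Mass of F per mole = 5 × 19.00 = 95.000 g
% F = 95.000 / 221.900 × 100 = 42.81%

42.81%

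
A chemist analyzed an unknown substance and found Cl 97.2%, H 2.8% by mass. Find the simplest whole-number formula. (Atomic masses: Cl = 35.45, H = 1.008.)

Assume 100 g: 97.2 g Cl, 2.8 g H.
Cl: 97.2 g ÷ 35.45 g/mol = 2.742 mol
H: 2.8 g ÷ 1.008 g/mol = 2.778 mol
Ratios (÷ 2.742): Cl 1.000, H 1.013
≈ 1:1 → ClH

ClH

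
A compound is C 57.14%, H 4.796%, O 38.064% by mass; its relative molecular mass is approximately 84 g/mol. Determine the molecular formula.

Assume 100 g: 57.14 g C, 4.796 g H, 38.064 g O.
C: 57.14 g ÷ 12.01 g/mol = 4.758 mol
H: 4.796 g ÷ 1.008 g/mol = 4.758 mol
O: 38.064 g ÷ 16.00 g/mol = 2.379 mol
Divide by the smallest (2.379 mol O): C 2.000, H 2.000, O 1.000
≈ 2:2:1 → C2H2O
Empirical-formula mass = 42.04 g/mol
n = 84 / 42.04 = 2.00 ≈ 2
Molecular formula = (C2H2O)×2 = C4H4O2

C4H4O2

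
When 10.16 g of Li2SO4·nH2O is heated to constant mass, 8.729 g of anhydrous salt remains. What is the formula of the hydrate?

Li2SO4·H2O

Mass of water lost = 10.16 − 8.729 = 1.431 g → 1.431 / 18.02 = 0.07941 mol H2O
Molar mass of Li2SO4 = 109.95 g/mol → mol Li2SO4 = 8.729 / 109.95 = 0.07939
n = 0.07941 / 0.07939 = 1.00 ≈ 1 → Li2SO4·H2O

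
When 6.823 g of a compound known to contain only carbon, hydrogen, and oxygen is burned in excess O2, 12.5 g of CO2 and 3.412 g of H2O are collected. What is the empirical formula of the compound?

mol C = 12.5 / 44.01 = 0.2840; mass C = 0.2840 × 12.01 = 3.411 g
mol H = 2 × (3.412 / 18.02) = 0.3787; mass H = 0.3787 × 1.008 = 0.3817 g
mass O = 6.823 − (3.793) = 3.030 g → mol O = 0.1894
Ratios (÷ 0.1894): C 1.500, H 2.000, O 1.000
×2: C 3.00, H 4.00, O 2.00 → C3H4O2

C3H4O2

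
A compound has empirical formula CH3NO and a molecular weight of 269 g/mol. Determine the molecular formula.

C6H18N6O6

Empirical-formula mass = 45.04 g/mol
n = 269 / 45.04 = 5.97 ≈ 6
Molecular formula = (CH3NO)6 = C6H18N6O6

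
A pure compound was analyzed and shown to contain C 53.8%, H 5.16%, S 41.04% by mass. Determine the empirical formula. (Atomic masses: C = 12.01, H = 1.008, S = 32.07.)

C7H8S2

Assume 100 g: 53.8 g C, 5.16 g H, 41.04 g S.
n(C) = 53.8/12.01 = 4.48, n(H) = 5.16/1.008 = 5.119, n(S) = 41.04/32.07 = 1.28
Ratios (÷ 1.28): C 3.501, H 4.000, S 1.000
Scaling by 2: C 7.00, H 8.00, S 2.00 → C7H8S2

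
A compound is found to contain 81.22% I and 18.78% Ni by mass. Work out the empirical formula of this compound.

Assume 100 g: 81.22 g I, 18.78 g Ni.
I: 81.22 g ÷ 126.90 g/mol = 0.64 mol
Ni: 18.78 g ÷ 58.69 g/mol = 0.32 mol
Smallest is Ni at 0.32 mol; normalising gives I 2.000, Ni 1.000
Ratio ≈ 2:1, so the empirical formula is I2Ni

I2Ni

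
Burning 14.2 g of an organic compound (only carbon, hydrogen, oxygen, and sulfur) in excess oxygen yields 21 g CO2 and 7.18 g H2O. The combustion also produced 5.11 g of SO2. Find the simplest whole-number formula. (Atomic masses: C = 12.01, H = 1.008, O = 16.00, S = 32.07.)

C6H10O4S

mol C = 21 / 44.01 = 0.4772; mass C = 0.4772 × 12.01 = 5.731 g
mol H = 2 × (7.18 / 18.02) = 0.7969; mass H = 0.7969 × 1.008 = 0.8033 g
mol S = 5.11 / 64.07 = 0.07976; mass S = 2.558 g
mass O = 14.2 − (9.092) = 5.108 g → mol O = 0.3193
Divide by the smallest (0.07976 mol S): C 5.983, H 9.992, O 4.003, S 1.000
→ C6H10O4S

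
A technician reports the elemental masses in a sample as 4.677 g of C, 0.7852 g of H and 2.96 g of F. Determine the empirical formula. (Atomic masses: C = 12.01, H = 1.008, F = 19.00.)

C5H10F2

Moles — C: 4.677 / 12.01 = 0.3894 mol; H: 0.7852 / 1.008 = 0.779 mol; F: 2.96 / 19.00 = 0.1558 mol
Ratios (÷ 0.1558): C 2.500, H 5.000, F 1.000
Multiply by 2: C 5.00, H 10.00, F 2.00 → C5H10F2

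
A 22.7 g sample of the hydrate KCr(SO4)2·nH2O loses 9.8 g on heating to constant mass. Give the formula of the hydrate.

KCr(SO4)2·12H2O

Mass of anhydrous KCr(SO4)2 = 22.7 − 9.8 = 12.9 g
mol H2O = 9.8 / 18.02 = 0.5438
Molar mass of KCr(SO4)2 = 283.24 g/mol → mol KCr(SO4)2 = 12.9 / 283.24 = 0.04554
n = 0.5438 / 0.04554 = 11.94 ≈ 12 → KCr(SO4)2·12H2O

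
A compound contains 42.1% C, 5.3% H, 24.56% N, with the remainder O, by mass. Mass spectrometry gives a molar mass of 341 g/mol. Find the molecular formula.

C12H18N6O6

Assume 100 g: 42.1 g C, 5.3 g H, 24.56 g N, 28.04 g O.
C: 42.1 g ÷ 12.01 g/mol = 3.505 mol
H: 5.3 g ÷ 1.008 g/mol = 5.258 mol
N: 24.56 g ÷ 14.01 g/mol = 1.753 mol
O: 28.04 g ÷ 16.00 g/mol = 1.752 mol
Divide by the smallest (1.752 mol O): C 2.000, H 3.000, N 1.000, O 1.000
→ C2H3NO
Empirical-formula mass = 57.05 g/mol
n = 341 / 57.05 = 5.98 ≈ 6
Molecular formula = (C2H3NO)×6 = C12H18N6O6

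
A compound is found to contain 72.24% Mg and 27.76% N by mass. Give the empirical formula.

Mg3N2

Assume 100 g: 72.24 g Mg, 27.76 g N.
n(Mg) = 72.24/24.31 = 2.972, n(N) = 27.76/14.01 = 1.981
Smallest is N at 1.981 mol; normalising gives Mg 1.500, N 1.000
×2: Mg 3.00, N 2.00 → Mg3N2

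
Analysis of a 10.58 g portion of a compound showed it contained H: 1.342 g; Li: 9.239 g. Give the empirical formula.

Moles — H: 1.342 / 1.008 = 1.331 mol; Li: 9.239 / 6.94 = 1.331 mol
Ratios (÷ 1.331): H 1.000, Li 1.000
Ratio ≈ 1:1, so the empirical formula is HLi

HLi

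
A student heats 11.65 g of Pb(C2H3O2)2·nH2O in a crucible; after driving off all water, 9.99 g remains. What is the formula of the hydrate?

Pb(C2H3O2)2·3H2O

Mass of water lost = 11.65 − 9.99 = 1.66 g → 1.66 / 18.02 = 0.09212 mol H2O
Molar mass of Pb(C2H3O2)2 = 325.29 g/mol → mol Pb(C2H3O2)2 = 9.99 / 325.29 = 0.03071
n = 0.09212 / 0.03071 = 3.00 ≈ 3 → Pb(C2H3O2)2·3H2O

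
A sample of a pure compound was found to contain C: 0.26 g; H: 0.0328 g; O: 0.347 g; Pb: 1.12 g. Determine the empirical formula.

Moles — C: 0.26 / 12.01 = 0.02165 mol; H: 0.0328 / 1.008 = 0.03254 mol; O: 0.347 / 16.00 = 0.02169 mol; Pb: 1.12 / 207.2 = 0.005405 mol
Divide by the smallest (0.005405 mol Pb): C 4.005, H 6.020, O 4.012, Pb 1.000
≈ 4:6:4:1 → C4H6O4Pb

C4H6O4Pb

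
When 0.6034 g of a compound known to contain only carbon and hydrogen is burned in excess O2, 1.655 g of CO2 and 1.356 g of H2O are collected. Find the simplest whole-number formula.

mol C = 1.655 / 44.01 = 0.03761; mass C = 0.03761 × 12.01 = 0.4516 g
mol H = 2 × (1.356 / 18.02) = 0.1505; mass H = 0.1505 × 1.008 = 0.1517 g
Divide by the smallest (0.03761 mol C): C 1.000, H 4.002
→ CH4

CH4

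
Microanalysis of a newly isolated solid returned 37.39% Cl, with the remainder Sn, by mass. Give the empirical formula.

Cl2Sn

Assume 100 g: 37.39 g Cl, 62.61 g Sn.
Moles — Cl: 37.39 / 35.45 = 1.055 mol; Sn: 62.61 / 118.71 = 0.5274 mol
Smallest is Sn at 0.5274 mol; normalising gives Cl 2.000, Sn 1.000
≈ 2:1 → Cl2Sn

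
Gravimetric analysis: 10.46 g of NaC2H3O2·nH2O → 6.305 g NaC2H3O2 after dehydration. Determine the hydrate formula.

NaC2H3O2·3H2O

Mass of water lost = 10.46 − 6.305 = 4.155 g → 4.155 / 18.02 = 0.2306 mol H2O
Molar mass of NaC2H3O2 = 82.03 g/mol → mol NaC2H3O2 = 6.305 / 82.03 = 0.07686
n = 0.2306 / 0.07686 = 3.00 ≈ 3 → NaC2H3O2·3H2O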